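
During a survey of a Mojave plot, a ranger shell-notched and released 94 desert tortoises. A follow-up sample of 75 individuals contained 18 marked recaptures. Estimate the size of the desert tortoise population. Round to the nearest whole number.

Lincoln-Petersen assumes M/N = R/C, so N = M·C / R.
N = (94 × 75) / 18 = 7050 / 18 ≈ 391.7 → 392

N ≈ 392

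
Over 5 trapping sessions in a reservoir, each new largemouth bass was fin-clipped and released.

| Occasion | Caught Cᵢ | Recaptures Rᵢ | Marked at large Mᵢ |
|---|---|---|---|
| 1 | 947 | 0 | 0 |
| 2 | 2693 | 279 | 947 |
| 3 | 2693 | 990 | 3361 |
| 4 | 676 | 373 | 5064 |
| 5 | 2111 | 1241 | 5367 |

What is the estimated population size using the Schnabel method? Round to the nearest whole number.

N ≈ 9141

Σ MᵢCᵢ = 0·947 + 947·2693 + 3361·2693 + 5064·676 + 5367·2111 = 0 + 2550271 + 9051173 + 3423264 + 11329737 = 26354445
Σ Rᵢ = 0 + 279 + 990 + 373 + 1241 = 2883
N̂ = 26354445 / 2883 ≈ 9141.3 → 9141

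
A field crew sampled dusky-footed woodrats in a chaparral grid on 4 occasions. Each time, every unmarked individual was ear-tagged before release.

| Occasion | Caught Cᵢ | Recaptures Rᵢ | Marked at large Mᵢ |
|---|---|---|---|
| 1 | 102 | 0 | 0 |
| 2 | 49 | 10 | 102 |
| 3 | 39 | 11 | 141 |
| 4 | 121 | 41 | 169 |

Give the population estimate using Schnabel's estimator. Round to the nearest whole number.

Σ MᵢCᵢ = 0·102 + 102·49 + 141·39 + 169·121 = 0 + 4998 + 5499 + 20449 = 30946
Σ Rᵢ = 0 + 10 + 11 + 41 = 62
N̂ = 30946 / 62 ≈ 499.1 → 499

N ≈ 499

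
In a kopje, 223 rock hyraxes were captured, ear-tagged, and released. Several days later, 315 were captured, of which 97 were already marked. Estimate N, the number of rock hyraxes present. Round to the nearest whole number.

N = (223 × 315) / 97 = 70245 / 97 ≈ 724.2 → 724

N ≈ 724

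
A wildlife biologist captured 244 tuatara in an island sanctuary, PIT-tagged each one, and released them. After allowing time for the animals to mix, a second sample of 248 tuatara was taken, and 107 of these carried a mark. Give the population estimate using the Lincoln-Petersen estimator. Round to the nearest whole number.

If marked individuals mix randomly, R/C ≈ M/N, giving N ≈ M·C/R.
N = (244 × 248) / 107 = 60512 / 107 ≈ 565.5 → 566

N ≈ 566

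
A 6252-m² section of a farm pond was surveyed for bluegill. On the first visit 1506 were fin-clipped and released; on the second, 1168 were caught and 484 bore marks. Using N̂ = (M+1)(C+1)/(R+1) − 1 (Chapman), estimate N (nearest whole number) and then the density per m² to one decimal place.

N̂ = 1507·1169/485 − 1 = 1761683/485 − 1 ≈ 3631.3 → 3631
Density = N̂ / area = 3631 / 6252 ≈ 0.58 → 0.6 per m²

density ≈ 0.6 bluegill per m²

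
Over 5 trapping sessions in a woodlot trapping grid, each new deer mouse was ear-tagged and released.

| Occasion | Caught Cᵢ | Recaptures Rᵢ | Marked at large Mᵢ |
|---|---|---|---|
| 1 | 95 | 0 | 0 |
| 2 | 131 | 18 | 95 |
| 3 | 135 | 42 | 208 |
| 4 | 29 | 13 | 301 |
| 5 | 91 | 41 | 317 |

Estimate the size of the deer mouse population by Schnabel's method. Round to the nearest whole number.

Σ MᵢCᵢ = 0·95 + 95·131 + 208·135 + 301·29 + 317·91 = 0 + 12445 + 28080 + 8729 + 28847 = 78101
Σ Rᵢ = 0 + 18 + 42 + 13 + 41 = 114
N̂ = 78101 / 114 ≈ 685.1 → 685

N ≈ 685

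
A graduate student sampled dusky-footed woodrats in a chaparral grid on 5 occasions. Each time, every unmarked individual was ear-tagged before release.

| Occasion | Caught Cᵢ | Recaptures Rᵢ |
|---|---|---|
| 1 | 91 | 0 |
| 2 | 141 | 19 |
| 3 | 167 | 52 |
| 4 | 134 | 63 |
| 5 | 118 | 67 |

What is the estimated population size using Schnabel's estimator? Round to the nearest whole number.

N ≈ 694

Marked at large before each occasion: Mᵢ = Σⱼ<ᵢ (Cⱼ − Rⱼ) → M1=0, M2=91, M3=213, M4=328, M5=399
Σ MᵢCᵢ = 0·91 + 91·141 + 213·167 + 328·134 + 399·118 = 0 + 12831 + 35571 + 43952 + 47082 = 139436
Σ Rᵢ = 0 + 19 + 52 + 63 + 67 = 201
N̂ = 139436 / 201 ≈ 693.7 → 694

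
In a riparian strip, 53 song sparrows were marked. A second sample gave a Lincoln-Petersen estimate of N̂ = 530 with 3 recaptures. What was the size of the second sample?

From N = M·C/R: C = N·R / M = 530·3 / 53 = 1590 / 53 = 30.

C = 30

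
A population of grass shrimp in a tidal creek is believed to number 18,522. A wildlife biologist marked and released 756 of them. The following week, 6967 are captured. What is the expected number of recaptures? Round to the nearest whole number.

expected recaptures ≈ 284

Expected recaptures E[R] = M·C / N.
E[R] = 756 × 6967 / 18522 = 5267052 / 18522 ≈ 284.4 → 284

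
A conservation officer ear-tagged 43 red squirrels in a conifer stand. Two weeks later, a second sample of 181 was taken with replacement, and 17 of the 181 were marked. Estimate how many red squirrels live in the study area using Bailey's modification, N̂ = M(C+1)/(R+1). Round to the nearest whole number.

N̂ = 43·(181+1)/(17+1) = 43·182/18 = 7826/18 ≈ 434.8 → 435

N ≈ 435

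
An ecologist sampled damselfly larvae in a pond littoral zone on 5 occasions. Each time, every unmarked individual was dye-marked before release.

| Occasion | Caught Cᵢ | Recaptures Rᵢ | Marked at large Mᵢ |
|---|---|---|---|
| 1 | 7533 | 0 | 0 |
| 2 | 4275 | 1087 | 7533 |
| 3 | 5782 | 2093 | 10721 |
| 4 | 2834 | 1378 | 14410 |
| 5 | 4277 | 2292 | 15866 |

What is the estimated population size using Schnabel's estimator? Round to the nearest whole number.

N ≈ 29,619

Σ MᵢCᵢ = 0·7533 + 7533·4275 + 10721·5782 + 14410·2834 + 15866·4277 = 0 + 32203575 + 61988822 + 40837940 + 67858882 = 202889219
Σ Rᵢ = 0 + 1087 + 2093 + 1378 + 2292 = 6850
N̂ = 202889219 / 6850 ≈ 29618.9 → 29619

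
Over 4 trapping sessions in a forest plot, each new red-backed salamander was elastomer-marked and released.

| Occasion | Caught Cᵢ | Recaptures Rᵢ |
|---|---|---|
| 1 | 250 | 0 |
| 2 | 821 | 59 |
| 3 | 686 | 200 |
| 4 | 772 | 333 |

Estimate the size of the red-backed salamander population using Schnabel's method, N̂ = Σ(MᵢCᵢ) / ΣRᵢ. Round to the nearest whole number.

N ≈ 3473

Marked at large before each occasion: Mᵢ = Σⱼ<ᵢ (Cⱼ − Rⱼ) → M1=0, M2=250, M3=1012, M4=1498
Σ MᵢCᵢ = 0·250 + 250·821 + 1012·686 + 1498·772 = 0 + 205250 + 694232 + 1156456 = 2055938
Σ Rᵢ = 0 + 59 + 200 + 333 = 592
N̂ = 2055938 / 592 ≈ 3472.9 → 3473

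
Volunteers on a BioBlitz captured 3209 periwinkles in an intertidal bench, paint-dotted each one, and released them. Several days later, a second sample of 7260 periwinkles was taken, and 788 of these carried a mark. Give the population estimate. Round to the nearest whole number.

Lincoln-Petersen assumes M/N = R/C, so N = M·C / R.
N = (3209 × 7260) / 788 = 23297340 / 788 ≈ 29565.2 → 29565

N ≈ 29,565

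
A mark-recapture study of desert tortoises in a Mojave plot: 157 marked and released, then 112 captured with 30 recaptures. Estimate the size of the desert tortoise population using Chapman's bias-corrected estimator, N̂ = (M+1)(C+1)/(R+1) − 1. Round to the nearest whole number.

N̂ = (157+1)(112+1)/(30+1) − 1 = 158·113/31 − 1
= 17854/31 − 1 ≈ 575.9 − 1 ≈ 574.9 → 575

N ≈ 575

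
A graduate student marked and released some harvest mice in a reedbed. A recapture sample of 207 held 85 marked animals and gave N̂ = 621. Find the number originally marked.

M = 255

From N = M·C/R: M = N·R / C = 621·85 / 207 = 52785 / 207 = 255.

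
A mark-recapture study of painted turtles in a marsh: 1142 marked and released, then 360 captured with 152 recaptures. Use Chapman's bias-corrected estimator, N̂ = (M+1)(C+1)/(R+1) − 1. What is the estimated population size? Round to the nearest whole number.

N̂ = (1142+1)(360+1)/(152+1) − 1 = 1143·361/153 − 1
= 412623/153 − 1 ≈ 2696.9 − 1 ≈ 2695.9 → 2696

N ≈ 2696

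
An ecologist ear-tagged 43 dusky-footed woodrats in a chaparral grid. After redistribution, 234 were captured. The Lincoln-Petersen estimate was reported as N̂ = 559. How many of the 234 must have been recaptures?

From N = M·C/R: R = M·C / N = 43·234 / 559 = 10062 / 559 = 18.

R = 18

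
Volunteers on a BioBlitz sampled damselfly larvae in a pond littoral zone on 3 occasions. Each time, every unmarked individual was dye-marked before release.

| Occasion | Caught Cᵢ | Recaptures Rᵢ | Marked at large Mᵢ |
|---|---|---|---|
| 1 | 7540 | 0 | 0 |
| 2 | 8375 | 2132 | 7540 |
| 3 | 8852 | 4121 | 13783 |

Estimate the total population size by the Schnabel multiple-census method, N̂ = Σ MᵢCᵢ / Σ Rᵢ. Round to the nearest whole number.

Σ MᵢCᵢ = 0·7540 + 7540·8375 + 13783·8852 = 0 + 63147500 + 122007116 = 185154616
Σ Rᵢ = 0 + 2132 + 4121 = 6253
N̂ = 185154616 / 6253 ≈ 29610.5 → 29611

N ≈ 29,611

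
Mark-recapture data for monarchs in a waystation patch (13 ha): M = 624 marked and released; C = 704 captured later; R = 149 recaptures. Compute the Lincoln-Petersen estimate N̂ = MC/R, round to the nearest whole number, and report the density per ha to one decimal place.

density ≈ 226.8 monarchs per ha

N̂ = 624·704/149 = 439296/149 ≈ 2948.3 → 2948
Density = N̂ / area = 2948 / 13 ≈ 226.77 → 226.8 per ha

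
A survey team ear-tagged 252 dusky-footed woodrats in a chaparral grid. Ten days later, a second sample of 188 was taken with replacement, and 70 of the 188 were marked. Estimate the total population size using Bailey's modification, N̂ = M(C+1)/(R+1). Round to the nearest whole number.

N ≈ 671

N̂ = 252·(188+1)/(70+1) = 252·189/71 = 47628/71 ≈ 670.8 → 671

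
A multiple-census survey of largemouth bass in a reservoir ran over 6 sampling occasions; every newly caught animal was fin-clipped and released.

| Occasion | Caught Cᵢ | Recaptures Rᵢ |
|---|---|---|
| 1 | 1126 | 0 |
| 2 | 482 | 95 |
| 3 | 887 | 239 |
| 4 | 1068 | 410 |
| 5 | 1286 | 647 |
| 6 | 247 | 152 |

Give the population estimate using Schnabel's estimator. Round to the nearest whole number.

Marked at large before each occasion: Mᵢ = Σⱼ<ᵢ (Cⱼ − Rⱼ) → M1=0, M2=1126, M3=1513, M4=2161, M5=2819, M6=3458
Σ MᵢCᵢ = 0·1126 + 1126·482 + 1513·887 + 2161·1068 + 2819·1286 + 3458·247 = 0 + 542732 + 1342031 + 2307948 + 3625234 + 854126 = 8672071
Σ Rᵢ = 0 + 95 + 239 + 410 + 647 + 152 = 1543
N̂ = 8672071 / 1543 ≈ 5620.3 → 5620

N ≈ 5620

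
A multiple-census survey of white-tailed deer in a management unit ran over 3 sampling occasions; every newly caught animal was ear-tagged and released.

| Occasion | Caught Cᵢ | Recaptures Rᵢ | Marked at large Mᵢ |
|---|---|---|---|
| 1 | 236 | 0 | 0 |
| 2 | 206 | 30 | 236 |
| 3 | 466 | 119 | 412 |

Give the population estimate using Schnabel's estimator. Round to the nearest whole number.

Σ MᵢCᵢ = 0·236 + 236·206 + 412·466 = 0 + 48616 + 191992 = 240608
Σ Rᵢ = 0 + 30 + 119 = 149
N̂ = 240608 / 149 ≈ 1614.8 → 1615

N ≈ 1615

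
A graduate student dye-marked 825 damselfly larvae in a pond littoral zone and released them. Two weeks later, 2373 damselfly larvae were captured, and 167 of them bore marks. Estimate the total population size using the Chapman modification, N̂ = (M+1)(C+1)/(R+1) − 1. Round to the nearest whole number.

N ≈ 11,671

N̂ = (825+1)(2373+1)/(167+1) − 1 = 826·2374/168 − 1
= 1960924/168 − 1 ≈ 11672.2 − 1 ≈ 11671.2 → 11671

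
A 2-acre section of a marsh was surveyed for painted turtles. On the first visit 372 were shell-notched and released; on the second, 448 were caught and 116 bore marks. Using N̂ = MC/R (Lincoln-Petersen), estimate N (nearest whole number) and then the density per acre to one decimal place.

density ≈ 718.5 painted turtles per acre

N̂ = 372·448/116 = 166656/116 ≈ 1436.7 → 1437
Density = N̂ / area = 1437 / 2 ≈ 718.50 → 718.5 per acre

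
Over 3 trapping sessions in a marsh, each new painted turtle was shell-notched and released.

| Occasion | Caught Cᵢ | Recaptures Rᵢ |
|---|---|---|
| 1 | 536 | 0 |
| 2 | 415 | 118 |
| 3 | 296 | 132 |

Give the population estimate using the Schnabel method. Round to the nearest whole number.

N ≈ 1876

Marked at large before each occasion: Mᵢ = Σⱼ<ᵢ (Cⱼ − Rⱼ) → M1=0, M2=536, M3=833
Σ MᵢCᵢ = 0·536 + 536·415 + 833·296 = 0 + 222440 + 246568 = 469008
Σ Rᵢ = 0 + 118 + 132 = 250
N̂ = 469008 / 250 ≈ 1876.0 → 1876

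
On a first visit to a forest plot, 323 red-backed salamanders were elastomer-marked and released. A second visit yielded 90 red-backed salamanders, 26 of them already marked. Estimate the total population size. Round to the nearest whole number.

The marked fraction in the recapture sample should equal the marked fraction in the population: 26/90 = 323/N.
N = (323 × 90) / 26 = 29070 / 26 ≈ 1118.1 → 1118

N ≈ 1118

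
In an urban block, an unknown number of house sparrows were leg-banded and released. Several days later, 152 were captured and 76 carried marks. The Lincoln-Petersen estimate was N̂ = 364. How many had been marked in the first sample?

M = 182

From N = M·C/R: M = N·R / C = 364·76 / 152 = 27664 / 152 = 182.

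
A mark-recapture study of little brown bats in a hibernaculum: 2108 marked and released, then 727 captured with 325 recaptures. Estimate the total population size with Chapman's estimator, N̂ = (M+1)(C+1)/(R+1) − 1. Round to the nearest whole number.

N̂ = (2108+1)(727+1)/(325+1) − 1 = 2109·728/326 − 1
= 1535352/326 − 1 ≈ 4709.7 − 1 ≈ 4708.7 → 4709

N ≈ 4709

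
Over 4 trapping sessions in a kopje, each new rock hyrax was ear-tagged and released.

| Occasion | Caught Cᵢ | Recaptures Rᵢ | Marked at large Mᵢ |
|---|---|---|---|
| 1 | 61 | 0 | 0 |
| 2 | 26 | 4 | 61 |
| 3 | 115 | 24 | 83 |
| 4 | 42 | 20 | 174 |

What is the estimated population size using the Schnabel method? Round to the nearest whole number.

Σ MᵢCᵢ = 0·61 + 61·26 + 83·115 + 174·42 = 0 + 1586 + 9545 + 7308 = 18439
Σ Rᵢ = 0 + 4 + 24 + 20 = 48
N̂ = 18439 / 48 ≈ 384.1 → 384

N ≈ 384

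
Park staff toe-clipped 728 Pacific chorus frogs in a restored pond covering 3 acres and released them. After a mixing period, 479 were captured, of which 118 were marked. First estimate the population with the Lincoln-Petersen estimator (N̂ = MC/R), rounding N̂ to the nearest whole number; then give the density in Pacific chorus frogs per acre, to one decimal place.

density ≈ 985.0 Pacific chorus frogs per acre

N̂ = 728·479/118 = 348712/118 ≈ 2955.2 → 2955
Density = N̂ / area = 2955 / 3 = 985.0 per acre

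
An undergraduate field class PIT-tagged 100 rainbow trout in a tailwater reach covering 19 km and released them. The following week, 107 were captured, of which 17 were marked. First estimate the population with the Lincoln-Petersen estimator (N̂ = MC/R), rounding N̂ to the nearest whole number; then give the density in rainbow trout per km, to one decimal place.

N̂ = 100·107/17 = 10700/17 ≈ 629.4 → 629
Density = N̂ / area = 629 / 19 ≈ 33.11 → 33.1 per km

density ≈ 33.1 rainbow trout per km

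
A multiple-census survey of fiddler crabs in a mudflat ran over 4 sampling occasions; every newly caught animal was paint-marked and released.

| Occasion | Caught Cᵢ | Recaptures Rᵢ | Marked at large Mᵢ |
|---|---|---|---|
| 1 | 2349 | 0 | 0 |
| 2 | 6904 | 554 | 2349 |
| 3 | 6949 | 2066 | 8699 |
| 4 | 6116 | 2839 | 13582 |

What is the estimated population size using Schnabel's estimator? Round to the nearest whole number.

N ≈ 29,261

Σ MᵢCᵢ = 0·2349 + 2349·6904 + 8699·6949 + 13582·6116 = 0 + 16217496 + 60449351 + 83067512 = 159734359
Σ Rᵢ = 0 + 554 + 2066 + 2839 = 5459
N̂ = 159734359 / 5459 ≈ 29260.7 → 29261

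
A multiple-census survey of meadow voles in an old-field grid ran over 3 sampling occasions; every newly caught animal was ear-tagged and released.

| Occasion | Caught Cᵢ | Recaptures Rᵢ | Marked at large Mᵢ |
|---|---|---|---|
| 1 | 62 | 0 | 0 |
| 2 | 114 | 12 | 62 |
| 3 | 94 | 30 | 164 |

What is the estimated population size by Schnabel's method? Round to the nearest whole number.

N ≈ 535

Σ MᵢCᵢ = 0·62 + 62·114 + 164·94 = 0 + 7068 + 15416 = 22484
Σ Rᵢ = 0 + 12 + 30 = 42
N̂ = 22484 / 42 ≈ 535.3 → 535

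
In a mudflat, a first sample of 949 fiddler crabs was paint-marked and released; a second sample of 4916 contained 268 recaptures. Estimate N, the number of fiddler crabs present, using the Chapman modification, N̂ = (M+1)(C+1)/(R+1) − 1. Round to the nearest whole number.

N̂ = (949+1)(4916+1)/(268+1) − 1 = 950·4917/269 − 1
= 4671150/269 − 1 ≈ 17364.9 − 1 ≈ 17363.9 → 17364

N ≈ 17,364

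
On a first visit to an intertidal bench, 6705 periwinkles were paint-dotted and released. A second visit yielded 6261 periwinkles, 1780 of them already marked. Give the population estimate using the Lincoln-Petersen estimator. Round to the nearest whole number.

N ≈ 23,584

The marked fraction in the recapture sample should equal the marked fraction in the population: 1780/6261 = 6705/N.
N = (6705 × 6261) / 1780 = 41980005 / 1780 ≈ 23584.3 → 23584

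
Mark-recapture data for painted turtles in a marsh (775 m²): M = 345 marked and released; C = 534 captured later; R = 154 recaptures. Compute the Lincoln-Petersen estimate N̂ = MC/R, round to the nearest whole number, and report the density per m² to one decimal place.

density ≈ 1.5 painted turtles per m²

N̂ = 345·534/154 = 184230/154 ≈ 1196.3 → 1196
Density = N̂ / area = 1196 / 775 ≈ 1.54 → 1.5 per m²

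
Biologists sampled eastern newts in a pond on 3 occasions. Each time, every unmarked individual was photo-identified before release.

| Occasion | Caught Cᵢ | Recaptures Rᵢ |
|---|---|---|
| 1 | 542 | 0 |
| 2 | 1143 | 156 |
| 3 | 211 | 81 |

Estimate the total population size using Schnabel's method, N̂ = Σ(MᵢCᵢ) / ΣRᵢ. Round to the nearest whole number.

Marked at large before each occasion: Mᵢ = Σⱼ<ᵢ (Cⱼ − Rⱼ) → M1=0, M2=542, M3=1529
Σ MᵢCᵢ = 0·542 + 542·1143 + 1529·211 = 0 + 619506 + 322619 = 942125
Σ Rᵢ = 0 + 156 + 81 = 237
N̂ = 942125 / 237 ≈ 3975.2 → 3975

N ≈ 3975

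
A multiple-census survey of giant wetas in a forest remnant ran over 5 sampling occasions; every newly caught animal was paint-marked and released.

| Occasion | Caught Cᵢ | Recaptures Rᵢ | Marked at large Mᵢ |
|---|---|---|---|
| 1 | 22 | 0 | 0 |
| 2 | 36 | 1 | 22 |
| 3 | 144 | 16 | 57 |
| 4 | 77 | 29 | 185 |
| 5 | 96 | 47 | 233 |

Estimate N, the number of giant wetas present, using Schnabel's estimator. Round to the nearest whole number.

N ≈ 490

Σ MᵢCᵢ = 0·22 + 22·36 + 57·144 + 185·77 + 233·96 = 0 + 792 + 8208 + 14245 + 22368 = 45613
Σ Rᵢ = 0 + 1 + 16 + 29 + 47 = 93
N̂ = 45613 / 93 ≈ 490.46 → 490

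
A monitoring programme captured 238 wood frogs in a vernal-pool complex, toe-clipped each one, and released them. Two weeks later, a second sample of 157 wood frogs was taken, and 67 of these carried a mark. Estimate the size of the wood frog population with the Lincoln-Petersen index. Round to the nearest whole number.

Lincoln-Petersen assumes M/N = R/C, so N = M·C / R.
N = (238 × 157) / 67 = 37366 / 67 ≈ 557.7 → 558

N ≈ 558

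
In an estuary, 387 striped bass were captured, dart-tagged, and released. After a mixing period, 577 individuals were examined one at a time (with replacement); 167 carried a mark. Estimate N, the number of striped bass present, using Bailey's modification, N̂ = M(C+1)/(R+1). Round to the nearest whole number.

N ≈ 1331

N̂ = 387·(577+1)/(167+1) = 387·578/168 = 223686/168 ≈ 1331.46 → 1331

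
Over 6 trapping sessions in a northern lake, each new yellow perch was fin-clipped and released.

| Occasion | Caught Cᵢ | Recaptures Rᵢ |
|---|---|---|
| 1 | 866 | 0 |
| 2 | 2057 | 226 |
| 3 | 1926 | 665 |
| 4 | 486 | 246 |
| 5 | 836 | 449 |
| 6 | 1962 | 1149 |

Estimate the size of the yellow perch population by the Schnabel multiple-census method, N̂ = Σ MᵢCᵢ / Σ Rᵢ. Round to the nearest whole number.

Marked at large before each occasion: Mᵢ = Σⱼ<ᵢ (Cⱼ − Rⱼ) → M1=0, M2=866, M3=2697, M4=3958, M5=4198, M6=4585
Σ MᵢCᵢ = 0·866 + 866·2057 + 2697·1926 + 3958·486 + 4198·836 + 4585·1962 = 0 + 1781362 + 5194422 + 1923588 + 3509528 + 8995770 = 21404670
Σ Rᵢ = 0 + 226 + 665 + 246 + 449 + 1149 = 2735
N̂ = 21404670 / 2735 ≈ 7826.2 → 7826

N ≈ 7826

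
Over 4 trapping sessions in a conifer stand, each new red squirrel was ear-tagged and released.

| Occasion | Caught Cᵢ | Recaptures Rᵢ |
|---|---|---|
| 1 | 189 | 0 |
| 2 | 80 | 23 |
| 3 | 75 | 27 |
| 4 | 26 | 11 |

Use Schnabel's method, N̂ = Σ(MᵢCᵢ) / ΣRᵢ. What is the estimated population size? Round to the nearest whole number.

Marked at large before each occasion: Mᵢ = Σⱼ<ᵢ (Cⱼ − Rⱼ) → M1=0, M2=189, M3=246, M4=294
Σ MᵢCᵢ = 0·189 + 189·80 + 246·75 + 294·26 = 0 + 15120 + 18450 + 7644 = 41214
Σ Rᵢ = 0 + 23 + 27 + 11 = 61
N̂ = 41214 / 61 ≈ 675.6 → 676

N ≈ 676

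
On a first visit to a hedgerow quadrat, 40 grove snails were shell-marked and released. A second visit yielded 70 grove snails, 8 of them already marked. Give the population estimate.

N = 350

If marked individuals mix randomly, R/C ≈ M/N, giving N ≈ M·C/R.
N = (40 × 70) / 8 = 2800 / 8 = 350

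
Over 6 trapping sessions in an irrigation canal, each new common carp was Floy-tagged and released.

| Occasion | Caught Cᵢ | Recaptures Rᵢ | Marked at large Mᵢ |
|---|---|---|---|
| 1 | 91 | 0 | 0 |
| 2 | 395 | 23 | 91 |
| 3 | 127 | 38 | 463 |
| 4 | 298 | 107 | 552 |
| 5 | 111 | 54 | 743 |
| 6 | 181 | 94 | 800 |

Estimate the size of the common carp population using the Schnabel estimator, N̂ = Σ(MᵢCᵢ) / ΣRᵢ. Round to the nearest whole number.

Σ MᵢCᵢ = 0·91 + 91·395 + 463·127 + 552·298 + 743·111 + 800·181 = 0 + 35945 + 58801 + 164496 + 82473 + 144800 = 486515
Σ Rᵢ = 0 + 23 + 38 + 107 + 54 + 94 = 316
N̂ = 486515 / 316 ≈ 1539.6 → 1540

N ≈ 1540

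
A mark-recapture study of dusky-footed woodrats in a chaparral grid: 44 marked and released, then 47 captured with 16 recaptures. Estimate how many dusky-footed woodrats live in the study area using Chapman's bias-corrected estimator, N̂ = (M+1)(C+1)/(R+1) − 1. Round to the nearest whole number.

N̂ = (44+1)(47+1)/(16+1) − 1 = 45·48/17 − 1
= 2160/17 − 1 ≈ 127.1 − 1 ≈ 126.1 → 126

N ≈ 126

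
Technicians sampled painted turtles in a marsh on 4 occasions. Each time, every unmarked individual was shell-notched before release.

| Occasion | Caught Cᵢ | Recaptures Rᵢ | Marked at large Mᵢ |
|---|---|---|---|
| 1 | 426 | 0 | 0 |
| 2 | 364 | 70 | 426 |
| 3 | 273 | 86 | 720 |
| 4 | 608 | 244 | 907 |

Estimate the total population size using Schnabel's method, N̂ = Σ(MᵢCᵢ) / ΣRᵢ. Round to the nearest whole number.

N ≈ 2258

Σ MᵢCᵢ = 0·426 + 426·364 + 720·273 + 907·608 = 0 + 155064 + 196560 + 551456 = 903080
Σ Rᵢ = 0 + 70 + 86 + 244 = 400
N̂ = 903080 / 400 ≈ 2257.7 → 2258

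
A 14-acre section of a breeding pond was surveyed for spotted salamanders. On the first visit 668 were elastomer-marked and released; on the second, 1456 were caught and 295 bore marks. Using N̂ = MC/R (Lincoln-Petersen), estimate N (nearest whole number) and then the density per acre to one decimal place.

N̂ = 668·1456/295 = 972608/295 ≈ 3297.0 → 3297
Density = N̂ / area = 3297 / 14 ≈ 235.50 → 235.5 per acre

density ≈ 235.5 spotted salamanders per acre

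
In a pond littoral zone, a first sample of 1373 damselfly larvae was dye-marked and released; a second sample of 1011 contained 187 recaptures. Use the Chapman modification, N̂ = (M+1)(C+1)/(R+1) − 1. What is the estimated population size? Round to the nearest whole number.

N̂ = (1373+1)(1011+1)/(187+1) − 1 = 1374·1012/188 − 1
= 1390488/188 − 1 ≈ 7396.2 − 1 ≈ 7395.2 → 7395

N ≈ 7395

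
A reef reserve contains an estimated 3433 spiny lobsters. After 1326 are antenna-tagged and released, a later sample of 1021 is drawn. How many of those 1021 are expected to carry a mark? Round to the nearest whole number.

The marked fraction of the population is 1326/3433, so in a sample of 1021 expect C·(M/N) marked.
E[R] = 1326 × 1021 / 3433 = 1353846 / 3433 ≈ 394.4 → 394

expected recaptures ≈ 394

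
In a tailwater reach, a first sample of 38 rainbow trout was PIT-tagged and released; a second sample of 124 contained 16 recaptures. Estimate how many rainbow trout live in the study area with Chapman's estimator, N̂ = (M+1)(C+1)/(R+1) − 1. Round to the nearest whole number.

N ≈ 286

N̂ = (38+1)(124+1)/(16+1) − 1 = 39·125/17 − 1
= 4875/17 − 1 ≈ 286.8 − 1 ≈ 285.8 → 286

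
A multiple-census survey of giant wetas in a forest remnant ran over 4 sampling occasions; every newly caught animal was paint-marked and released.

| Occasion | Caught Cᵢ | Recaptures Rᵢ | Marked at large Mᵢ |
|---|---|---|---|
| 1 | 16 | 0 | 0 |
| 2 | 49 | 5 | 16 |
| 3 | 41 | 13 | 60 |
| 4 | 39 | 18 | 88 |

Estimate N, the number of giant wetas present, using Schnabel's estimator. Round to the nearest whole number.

Σ MᵢCᵢ = 0·16 + 16·49 + 60·41 + 88·39 = 0 + 784 + 2460 + 3432 = 6676
Σ Rᵢ = 0 + 5 + 13 + 18 = 36
N̂ = 6676 / 36 ≈ 185.4 → 185

N ≈ 185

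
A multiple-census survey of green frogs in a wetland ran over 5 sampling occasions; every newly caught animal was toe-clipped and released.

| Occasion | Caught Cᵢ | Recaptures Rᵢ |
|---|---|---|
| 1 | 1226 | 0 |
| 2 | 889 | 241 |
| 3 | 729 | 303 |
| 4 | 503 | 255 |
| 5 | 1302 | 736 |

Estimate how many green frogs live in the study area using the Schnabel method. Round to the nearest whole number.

Marked at large before each occasion: Mᵢ = Σⱼ<ᵢ (Cⱼ − Rⱼ) → M1=0, M2=1226, M3=1874, M4=2300, M5=2548
Σ MᵢCᵢ = 0·1226 + 1226·889 + 1874·729 + 2300·503 + 2548·1302 = 0 + 1089914 + 1366146 + 1156900 + 3317496 = 6930456
Σ Rᵢ = 0 + 241 + 303 + 255 + 736 = 1535
N̂ = 6930456 / 1535 ≈ 4515.0 → 4515

N ≈ 4515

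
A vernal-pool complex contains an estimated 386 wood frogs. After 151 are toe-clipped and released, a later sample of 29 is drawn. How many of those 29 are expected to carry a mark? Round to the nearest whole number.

Expected recaptures E[R] = M·C / N.
E[R] = 151 × 29 / 386 = 4379 / 386 ≈ 11.3 → 11

expected recaptures ≈ 11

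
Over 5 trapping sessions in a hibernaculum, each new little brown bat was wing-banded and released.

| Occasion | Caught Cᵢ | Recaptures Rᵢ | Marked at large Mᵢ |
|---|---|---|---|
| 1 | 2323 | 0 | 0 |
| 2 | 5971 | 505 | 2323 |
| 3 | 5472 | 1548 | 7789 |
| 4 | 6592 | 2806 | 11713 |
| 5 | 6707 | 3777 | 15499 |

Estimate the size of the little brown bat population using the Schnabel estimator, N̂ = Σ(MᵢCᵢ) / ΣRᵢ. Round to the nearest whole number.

N ≈ 27,519

Σ MᵢCᵢ = 0·2323 + 2323·5971 + 7789·5472 + 11713·6592 + 15499·6707 = 0 + 13870633 + 42621408 + 77212096 + 103951793 = 237655930
Σ Rᵢ = 0 + 505 + 1548 + 2806 + 3777 = 8636
N̂ = 237655930 / 8636 ≈ 27519.2 → 27519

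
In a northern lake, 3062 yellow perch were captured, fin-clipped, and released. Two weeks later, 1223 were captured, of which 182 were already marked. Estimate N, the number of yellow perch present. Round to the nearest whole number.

N = (3062 × 1223) / 182 = 3744826 / 182 ≈ 20576.0 → 20576

N ≈ 20,576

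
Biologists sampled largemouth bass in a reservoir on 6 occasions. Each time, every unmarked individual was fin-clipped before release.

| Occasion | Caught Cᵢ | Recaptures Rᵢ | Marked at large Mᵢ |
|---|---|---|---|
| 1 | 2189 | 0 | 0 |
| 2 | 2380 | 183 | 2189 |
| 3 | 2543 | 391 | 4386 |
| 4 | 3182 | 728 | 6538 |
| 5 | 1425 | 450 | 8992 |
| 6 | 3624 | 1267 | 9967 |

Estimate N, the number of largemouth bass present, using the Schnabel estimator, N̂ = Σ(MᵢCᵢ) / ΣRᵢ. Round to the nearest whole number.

N ≈ 28,520

Σ MᵢCᵢ = 0·2189 + 2189·2380 + 4386·2543 + 6538·3182 + 8992·1425 + 9967·3624 = 0 + 5209820 + 11153598 + 20803916 + 12813600 + 36120408 = 86101342
Σ Rᵢ = 0 + 183 + 391 + 728 + 450 + 1267 = 3019
N̂ = 86101342 / 3019 ≈ 28519.8 → 28520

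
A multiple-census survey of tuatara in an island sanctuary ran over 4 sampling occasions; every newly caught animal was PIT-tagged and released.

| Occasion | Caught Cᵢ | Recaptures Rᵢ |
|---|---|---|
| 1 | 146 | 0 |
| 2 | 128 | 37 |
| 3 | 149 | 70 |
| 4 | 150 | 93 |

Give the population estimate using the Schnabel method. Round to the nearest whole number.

Marked at large before each occasion: Mᵢ = Σⱼ<ᵢ (Cⱼ − Rⱼ) → M1=0, M2=146, M3=237, M4=316
Σ MᵢCᵢ = 0·146 + 146·128 + 237·149 + 316·150 = 0 + 18688 + 35313 + 47400 = 101401
Σ Rᵢ = 0 + 37 + 70 + 93 = 200
N̂ = 101401 / 200 ≈ 507.0 → 507

N ≈ 507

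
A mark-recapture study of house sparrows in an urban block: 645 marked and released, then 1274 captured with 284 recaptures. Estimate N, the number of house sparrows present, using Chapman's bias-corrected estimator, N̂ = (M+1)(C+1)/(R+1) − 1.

N = 2889

N̂ = (645+1)(1274+1)/(284+1) − 1 = 646·1275/285 − 1
= 823650/285 − 1 = 2890 − 1 = 2889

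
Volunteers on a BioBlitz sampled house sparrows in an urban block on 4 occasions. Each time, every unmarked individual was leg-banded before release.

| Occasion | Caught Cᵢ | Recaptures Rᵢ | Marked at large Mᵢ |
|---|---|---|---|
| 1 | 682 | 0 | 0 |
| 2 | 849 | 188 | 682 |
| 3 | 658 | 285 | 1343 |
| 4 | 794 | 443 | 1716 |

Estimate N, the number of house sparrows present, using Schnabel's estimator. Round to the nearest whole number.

N ≈ 3084

Σ MᵢCᵢ = 0·682 + 682·849 + 1343·658 + 1716·794 = 0 + 579018 + 883694 + 1362504 = 2825216
Σ Rᵢ = 0 + 188 + 285 + 443 = 916
N̂ = 2825216 / 916 ≈ 3084.3 → 3084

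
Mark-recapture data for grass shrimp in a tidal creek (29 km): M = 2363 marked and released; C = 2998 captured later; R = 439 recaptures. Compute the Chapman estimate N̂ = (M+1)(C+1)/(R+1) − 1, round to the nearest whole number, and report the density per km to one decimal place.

N̂ = 2364·2999/440 − 1 = 7089636/440 − 1 ≈ 16111.8 → 16112
Density = N̂ / area = 16112 / 29 ≈ 555.59 → 555.6 per km

density ≈ 555.6 grass shrimp per km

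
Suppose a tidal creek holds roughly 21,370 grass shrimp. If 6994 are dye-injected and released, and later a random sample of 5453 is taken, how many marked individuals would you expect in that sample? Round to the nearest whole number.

The marked fraction of the population is 6994/21370, so in a sample of 5453 expect C·(M/N) marked.
E[R] = 6994 × 5453 / 21370 = 38138282 / 21370 ≈ 1784.7 → 1785

expected recaptures ≈ 1785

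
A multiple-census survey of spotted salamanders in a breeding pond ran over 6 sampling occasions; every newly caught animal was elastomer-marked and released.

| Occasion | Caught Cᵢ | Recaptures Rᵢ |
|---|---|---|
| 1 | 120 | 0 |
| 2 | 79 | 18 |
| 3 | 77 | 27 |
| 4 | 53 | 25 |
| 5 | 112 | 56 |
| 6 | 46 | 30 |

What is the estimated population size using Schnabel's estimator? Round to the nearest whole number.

Marked at large before each occasion: Mᵢ = Σⱼ<ᵢ (Cⱼ − Rⱼ) → M1=0, M2=120, M3=181, M4=231, M5=259, M6=315
Σ MᵢCᵢ = 0·120 + 120·79 + 181·77 + 231·53 + 259·112 + 315·46 = 0 + 9480 + 13937 + 12243 + 29008 + 14490 = 79158
Σ Rᵢ = 0 + 18 + 27 + 25 + 56 + 30 = 156
N̂ = 79158 / 156 ≈ 507.4 → 507

N ≈ 507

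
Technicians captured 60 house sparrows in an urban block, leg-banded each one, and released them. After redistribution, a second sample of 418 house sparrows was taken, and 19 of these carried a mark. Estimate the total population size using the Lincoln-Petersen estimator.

The marked fraction in the recapture sample should equal the marked fraction in the population: 19/418 = 60/N.
N = (60 × 418) / 19 = 25080 / 19 = 1320

N = 1320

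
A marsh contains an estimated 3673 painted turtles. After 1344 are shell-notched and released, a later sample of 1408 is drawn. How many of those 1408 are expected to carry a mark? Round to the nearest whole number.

expected recaptures ≈ 515

Expected recaptures E[R] = M·C / N.
E[R] = 1344 × 1408 / 3673 = 1892352 / 3673 ≈ 515.2 → 515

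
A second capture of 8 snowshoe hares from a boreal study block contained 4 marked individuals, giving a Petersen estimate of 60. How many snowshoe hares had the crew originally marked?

M = 30

From N = M·C/R: M = N·R / C = 60·4 / 8 = 240 / 8 = 30.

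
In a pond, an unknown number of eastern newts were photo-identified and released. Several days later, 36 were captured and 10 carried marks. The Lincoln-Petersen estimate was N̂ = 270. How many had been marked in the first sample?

M = 75

From N = M·C/R: M = N·R / C = 270·10 / 36 = 2700 / 36 = 75.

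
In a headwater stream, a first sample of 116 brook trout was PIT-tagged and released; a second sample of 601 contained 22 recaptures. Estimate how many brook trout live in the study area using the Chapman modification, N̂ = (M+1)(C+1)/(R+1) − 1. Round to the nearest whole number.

N ≈ 3061

N̂ = (116+1)(601+1)/(22+1) − 1 = 117·602/23 − 1
= 70434/23 − 1 ≈ 3062.3 − 1 ≈ 3061.3 → 3061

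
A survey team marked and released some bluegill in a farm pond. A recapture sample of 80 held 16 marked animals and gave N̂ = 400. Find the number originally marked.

From N = M·C/R: M = N·R / C = 400·16 / 80 = 6400 / 80 = 80.

M = 80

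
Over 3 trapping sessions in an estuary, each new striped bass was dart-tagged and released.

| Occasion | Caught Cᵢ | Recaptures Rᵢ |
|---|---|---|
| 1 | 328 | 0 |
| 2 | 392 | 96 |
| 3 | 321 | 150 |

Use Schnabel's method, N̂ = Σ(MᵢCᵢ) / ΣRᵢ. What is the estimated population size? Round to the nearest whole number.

Marked at large before each occasion: Mᵢ = Σⱼ<ᵢ (Cⱼ − Rⱼ) → M1=0, M2=328, M3=624
Σ MᵢCᵢ = 0·328 + 328·392 + 624·321 = 0 + 128576 + 200304 = 328880
Σ Rᵢ = 0 + 96 + 150 = 246
N̂ = 328880 / 246 ≈ 1336.9 → 1337

N ≈ 1337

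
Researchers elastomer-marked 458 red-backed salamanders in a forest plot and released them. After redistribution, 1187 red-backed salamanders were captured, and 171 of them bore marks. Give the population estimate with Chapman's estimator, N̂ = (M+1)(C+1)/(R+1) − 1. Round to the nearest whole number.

N̂ = (458+1)(1187+1)/(171+1) − 1 = 459·1188/172 − 1
= 545292/172 − 1 ≈ 3170.3 − 1 ≈ 3169.3 → 3169

N ≈ 3169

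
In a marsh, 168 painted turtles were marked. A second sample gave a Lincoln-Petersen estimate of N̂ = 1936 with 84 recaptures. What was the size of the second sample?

C = 968

From N = M·C/R: C = N·R / M = 1936·84 / 168 = 162624 / 168 = 968.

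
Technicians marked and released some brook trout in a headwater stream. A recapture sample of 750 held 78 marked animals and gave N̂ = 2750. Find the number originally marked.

From N = M·C/R: M = N·R / C = 2750·78 / 750 = 214500 / 750 = 286.

M = 286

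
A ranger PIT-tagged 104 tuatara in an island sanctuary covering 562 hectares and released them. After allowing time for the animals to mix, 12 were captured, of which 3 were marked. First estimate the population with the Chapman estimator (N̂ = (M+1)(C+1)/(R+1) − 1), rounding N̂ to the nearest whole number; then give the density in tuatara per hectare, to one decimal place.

density ≈ 0.6 tuatara per hectare

N̂ = 105·13/4 − 1 = 1365/4 − 1 ≈ 340.2 → 340
Density = N̂ / area = 340 / 562 ≈ 0.60 → 0.6 per hectare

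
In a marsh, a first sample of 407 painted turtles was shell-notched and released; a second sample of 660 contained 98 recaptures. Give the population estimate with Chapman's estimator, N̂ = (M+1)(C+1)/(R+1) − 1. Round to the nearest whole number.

N ≈ 2723

N̂ = (407+1)(660+1)/(98+1) − 1 = 408·661/99 − 1
= 269688/99 − 1 ≈ 2724.1 − 1 ≈ 2723.1 → 2723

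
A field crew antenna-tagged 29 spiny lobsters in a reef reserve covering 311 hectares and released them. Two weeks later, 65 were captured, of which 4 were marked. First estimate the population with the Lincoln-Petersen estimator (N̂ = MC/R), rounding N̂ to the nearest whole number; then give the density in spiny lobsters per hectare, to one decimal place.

density ≈ 1.5 spiny lobsters per hectare

N̂ = 29·65/4 = 1885/4 ≈ 471.2 → 471
Density = N̂ / area = 471 / 311 ≈ 1.51 → 1.5 per hectare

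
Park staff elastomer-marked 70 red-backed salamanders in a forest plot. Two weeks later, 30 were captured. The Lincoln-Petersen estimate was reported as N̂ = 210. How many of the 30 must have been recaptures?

R = 10

From N = M·C/R: R = M·C / N = 70·30 / 210 = 2100 / 210 = 10.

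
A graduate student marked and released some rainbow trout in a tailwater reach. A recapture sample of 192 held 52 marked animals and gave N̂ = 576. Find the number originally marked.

From N = M·C/R: M = N·R / C = 576·52 / 192 = 29952 / 192 = 156.

M = 156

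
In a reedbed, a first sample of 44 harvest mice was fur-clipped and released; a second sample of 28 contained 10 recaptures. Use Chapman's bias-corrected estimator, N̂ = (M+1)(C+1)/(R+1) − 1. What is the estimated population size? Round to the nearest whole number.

N̂ = (44+1)(28+1)/(10+1) − 1 = 45·29/11 − 1
= 1305/11 − 1 ≈ 118.6 − 1 ≈ 117.6 → 118

N ≈ 118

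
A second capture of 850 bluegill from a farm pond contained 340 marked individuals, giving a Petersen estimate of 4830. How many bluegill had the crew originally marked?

From N = M·C/R: M = N·R / C = 4830·340 / 850 = 1642200 / 850 = 1932.

M = 1932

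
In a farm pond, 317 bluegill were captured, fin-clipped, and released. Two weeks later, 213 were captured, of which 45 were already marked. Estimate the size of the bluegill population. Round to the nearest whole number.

N = (317 × 213) / 45 = 67521 / 45 ≈ 1500.47 → 1500

N ≈ 1500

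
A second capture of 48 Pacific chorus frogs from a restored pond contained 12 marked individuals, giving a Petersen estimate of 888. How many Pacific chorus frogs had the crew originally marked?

M = 222

From N = M·C/R: M = N·R / C = 888·12 / 48 = 10656 / 48 = 222.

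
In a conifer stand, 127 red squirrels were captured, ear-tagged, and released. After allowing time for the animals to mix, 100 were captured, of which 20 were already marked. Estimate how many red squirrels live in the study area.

N = 635

The marked fraction in the recapture sample should equal the marked fraction in the population: 20/100 = 127/N.
N = (127 × 100) / 20 = 12700 / 20 = 635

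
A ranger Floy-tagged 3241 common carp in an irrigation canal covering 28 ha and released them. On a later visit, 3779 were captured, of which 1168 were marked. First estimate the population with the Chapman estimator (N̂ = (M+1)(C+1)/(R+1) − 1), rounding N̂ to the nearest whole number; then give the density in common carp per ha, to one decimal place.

density ≈ 374.4 common carp per ha

N̂ = 3242·3780/1169 − 1 = 12254760/1169 − 1 ≈ 10482.1 → 10482
Density = N̂ / area = 10482 / 28 ≈ 374.36 → 374.4 per ha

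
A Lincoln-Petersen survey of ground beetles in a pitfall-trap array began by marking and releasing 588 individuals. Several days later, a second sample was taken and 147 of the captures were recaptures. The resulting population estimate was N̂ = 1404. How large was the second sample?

From N = M·C/R: C = N·R / M = 1404·147 / 588 = 206388 / 588 = 351.

C = 351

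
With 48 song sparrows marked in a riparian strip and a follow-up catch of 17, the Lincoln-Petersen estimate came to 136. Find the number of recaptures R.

R = 6

From N = M·C/R: R = M·C / N = 48·17 / 136 = 816 / 136 = 6.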